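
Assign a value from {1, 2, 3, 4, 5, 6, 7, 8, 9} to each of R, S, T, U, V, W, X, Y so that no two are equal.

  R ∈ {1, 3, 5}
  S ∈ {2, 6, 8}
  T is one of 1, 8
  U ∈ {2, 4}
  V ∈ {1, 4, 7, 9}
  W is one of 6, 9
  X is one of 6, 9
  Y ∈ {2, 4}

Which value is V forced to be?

7

The 2 variables U and Y are confined to {2, 4}, which locks those values in; drop them from S, V.
W and X share exactly the 2 values {6, 9}; by pigeonhole those values go to them, so strike 6, 9 from S, V.
S has just one choice, so S = 8. Remove 8 from T.
T's domain is down to {1}, so T = 1. So R, V can't be 1.
So V = 7.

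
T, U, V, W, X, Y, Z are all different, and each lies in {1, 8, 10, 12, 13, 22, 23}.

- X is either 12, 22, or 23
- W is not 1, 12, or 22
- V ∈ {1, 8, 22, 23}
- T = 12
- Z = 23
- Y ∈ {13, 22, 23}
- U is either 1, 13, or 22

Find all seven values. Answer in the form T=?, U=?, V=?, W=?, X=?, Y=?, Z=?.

T's domain is down to {12}, so T = 12. So X can't be 12.
Z's domain is down to {23}, so Z = 23. Eliminate 23 elsewhere: V, W, X, Y.
X must be 22 (only option left). Eliminate 22 elsewhere: U, V, Y.
Y's domain is down to {13}, so Y = 13. So U, W can't be 13.
U must be 1 (only option left). Strike 1 from V.
V has just one choice, so V = 8. Remove 8 from W.
W has just one choice, so W = 10.

T=12, U=1, V=8, W=10, X=22, Y=13, Z=23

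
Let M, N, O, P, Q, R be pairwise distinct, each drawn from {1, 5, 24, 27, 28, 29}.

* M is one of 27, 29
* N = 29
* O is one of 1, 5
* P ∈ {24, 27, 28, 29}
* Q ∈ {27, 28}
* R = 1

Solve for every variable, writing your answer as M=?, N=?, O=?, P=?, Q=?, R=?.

M=27, N=29, O=5, P=24, Q=28, R=1

N has just one choice, so N = 29. So M, P can't be 29.
R has just one choice, so R = 1. Strike 1 from O.
M must be 27 (only option left). Strike 27 from P, Q.
O must be 5 (only option left).
Q must be 28 (only option left). So P can't be 28.
P must be 24 (only option left).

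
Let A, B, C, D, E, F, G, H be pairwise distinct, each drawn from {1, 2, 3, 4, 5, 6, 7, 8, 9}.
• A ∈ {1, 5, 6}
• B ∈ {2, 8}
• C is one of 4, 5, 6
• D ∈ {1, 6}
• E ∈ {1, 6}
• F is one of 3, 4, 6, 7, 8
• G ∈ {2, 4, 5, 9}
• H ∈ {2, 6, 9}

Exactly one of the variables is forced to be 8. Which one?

B

D and E share exactly the 2 values {1, 6}; by pigeonhole those values go to them, so strike 1, 6 from A, C, F, H.
A has just one choice, so A = 5. Eliminate 5 elsewhere: C, G.
That leaves C = 4. So F, G can't be 4.
G and H share exactly the 2 values {2, 9}; by pigeonhole those values go to them, so strike 2, 9 from B.
So 8 goes to B.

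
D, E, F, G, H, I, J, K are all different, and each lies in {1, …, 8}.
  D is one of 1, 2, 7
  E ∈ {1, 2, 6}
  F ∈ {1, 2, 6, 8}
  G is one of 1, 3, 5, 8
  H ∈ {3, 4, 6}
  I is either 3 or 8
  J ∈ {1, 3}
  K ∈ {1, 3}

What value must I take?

8

The 8 variables together cover exactly {1, 2, 3, 4, 5, 6, 7, 8} — 8 values for 8 variables — and 4 appears only in H's list, so H = 4.
Among the 7 still-open variables, 5 fits only G (and all 7 values in {1, 2, 3, 5, 6, 7, 8} must be used), so G = 5.
Among the 6 still-open variables, 7 fits only D (and all 6 values in {1, 2, 3, 6, 7, 8} must be used), so D = 7.
J and K share exactly the 2 values {1, 3}; by pigeonhole those values go to them, so strike 1, 3 from E, F, I.
So I = 8.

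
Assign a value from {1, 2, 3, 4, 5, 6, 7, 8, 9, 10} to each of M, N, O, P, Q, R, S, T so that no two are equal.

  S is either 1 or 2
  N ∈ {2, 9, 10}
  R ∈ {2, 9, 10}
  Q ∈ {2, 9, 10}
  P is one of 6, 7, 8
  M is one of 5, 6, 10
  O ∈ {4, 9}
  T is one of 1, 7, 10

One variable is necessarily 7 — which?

T

N, Q, R share exactly the 3 values {2, 9, 10}; by pigeonhole those values go to them, so strike 2, 9, 10 from M, O, S, T.
O's domain is down to {4}, so O = 4.
S must be 1 (only option left). Eliminate 1 elsewhere: T.
So 7 goes to T.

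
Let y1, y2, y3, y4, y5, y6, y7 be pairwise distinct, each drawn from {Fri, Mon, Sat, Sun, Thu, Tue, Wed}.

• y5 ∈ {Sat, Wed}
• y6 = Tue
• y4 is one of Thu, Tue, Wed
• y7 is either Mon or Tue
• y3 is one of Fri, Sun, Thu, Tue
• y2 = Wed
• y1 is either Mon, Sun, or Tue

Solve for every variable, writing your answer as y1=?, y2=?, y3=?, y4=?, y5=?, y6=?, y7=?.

y2 has just one choice, so y2 = Wed. So y4, y5 can't be Wed.
y5 has just one choice, so y5 = Sat.
That leaves y6 = Tue. Remove Tue from y1, y3, y4, y7.
y7 must be Mon (only option left). Strike Mon from y1.
That leaves y1 = Sun. Remove Sun from y3.
y4 has just one choice, so y4 = Thu. So y3 can't be Thu.
That leaves y3 = Fri.

y1=Sun, y2=Wed, y3=Fri, y4=Thu, y5=Sat, y6=Tue, y7=Mon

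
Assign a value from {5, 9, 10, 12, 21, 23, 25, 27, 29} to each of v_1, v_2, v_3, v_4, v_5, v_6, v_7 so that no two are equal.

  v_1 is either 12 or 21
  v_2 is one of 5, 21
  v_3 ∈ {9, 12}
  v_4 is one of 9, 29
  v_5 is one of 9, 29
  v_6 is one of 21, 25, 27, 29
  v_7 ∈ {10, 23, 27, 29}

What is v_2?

v_4 and v_5 share exactly the 2 values {9, 29}; by pigeonhole those values go to them, so strike 9, 29 from v_3, v_6, v_7.
v_3 has just one choice, so v_3 = 12. Remove 12 from v_1.
v_1 must be 21 (only option left). Strike 21 from v_2, v_6.
So v_2 = 5.

5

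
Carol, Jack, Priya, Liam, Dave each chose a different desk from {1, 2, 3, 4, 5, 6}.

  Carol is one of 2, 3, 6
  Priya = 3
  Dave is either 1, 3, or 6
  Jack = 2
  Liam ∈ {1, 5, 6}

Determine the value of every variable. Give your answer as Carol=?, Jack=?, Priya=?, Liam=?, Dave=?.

Carol=6, Jack=2, Priya=3, Liam=5, Dave=1

Jack has just one choice, so Jack = 2. Strike 2 from Carol.
Priya's domain is down to {3}, so Priya = 3. Remove 3 from Carol, Dave.
That leaves Carol = 6. So Liam, Dave can't be 6.
Dave's domain is down to {1}, so Dave = 1. Strike 1 from Liam.
That leaves Liam = 5.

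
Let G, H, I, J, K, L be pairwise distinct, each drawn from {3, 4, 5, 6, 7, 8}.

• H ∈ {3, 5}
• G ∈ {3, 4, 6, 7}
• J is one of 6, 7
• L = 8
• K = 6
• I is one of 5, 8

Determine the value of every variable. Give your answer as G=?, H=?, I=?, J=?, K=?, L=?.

K's domain is down to {6}, so K = 6. Remove 6 from G, J.
That leaves L = 8. So I can't be 8.
I has just one choice, so I = 5. So H can't be 5.
J has just one choice, so J = 7. Remove 7 from G.
H's domain is down to {3}, so H = 3. Remove 3 from G.
G has just one choice, so G = 4.

G=4, H=3, I=5, J=7, K=6, L=8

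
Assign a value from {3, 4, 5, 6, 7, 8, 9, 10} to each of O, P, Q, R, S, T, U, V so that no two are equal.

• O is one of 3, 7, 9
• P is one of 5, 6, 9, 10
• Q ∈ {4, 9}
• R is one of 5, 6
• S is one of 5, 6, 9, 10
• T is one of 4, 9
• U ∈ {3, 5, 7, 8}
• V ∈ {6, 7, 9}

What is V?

The 8 variables draw from only 8 values {3, 4, 5, 6, 7, 8, 9, 10}, so each is used; only U can be 8, hence U = 8.
The 7 still-open variables together cover exactly {3, 4, 5, 6, 7, 9, 10} — 7 values for 7 variables — and 3 appears only in O's list, so O = 3.
The 6 still-open variables together cover exactly {4, 5, 6, 7, 9, 10} — 6 values for 6 variables — and 7 appears only in V's list, so V = 7.

7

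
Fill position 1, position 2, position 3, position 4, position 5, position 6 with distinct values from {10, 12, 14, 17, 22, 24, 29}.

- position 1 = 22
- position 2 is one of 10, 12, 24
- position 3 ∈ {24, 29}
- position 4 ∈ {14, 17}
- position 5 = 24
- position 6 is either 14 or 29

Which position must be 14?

position 1 must be 22 (only option left).
position 5's domain is down to {24}, so position 5 = 24. Eliminate 24 elsewhere: position 2, position 3.
That leaves position 3 = 29. Remove 29 from position 6.
So 14 goes to position 6.

position 6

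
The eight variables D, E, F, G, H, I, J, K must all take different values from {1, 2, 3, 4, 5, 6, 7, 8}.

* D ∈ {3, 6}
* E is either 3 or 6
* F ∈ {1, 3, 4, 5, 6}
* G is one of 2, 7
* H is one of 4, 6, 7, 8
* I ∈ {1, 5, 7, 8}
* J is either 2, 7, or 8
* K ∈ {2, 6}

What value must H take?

4

The 2 variables D and E are confined to {3, 6}, which locks those values in; drop them from F, H, K.
K has just one choice, so K = 2. Eliminate 2 elsewhere: G, J.
That leaves G = 7. Eliminate 7 elsewhere: H, I, J.
That leaves J = 8. Eliminate 8 elsewhere: H, I.
So H = 4.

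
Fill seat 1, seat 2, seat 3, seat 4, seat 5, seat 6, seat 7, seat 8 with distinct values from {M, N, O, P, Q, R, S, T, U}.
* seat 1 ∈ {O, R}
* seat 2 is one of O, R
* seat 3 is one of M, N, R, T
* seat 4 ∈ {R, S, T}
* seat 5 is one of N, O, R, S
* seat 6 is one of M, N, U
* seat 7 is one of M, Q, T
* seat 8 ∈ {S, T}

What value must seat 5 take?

N

The 8 variables together cover exactly {M, N, O, Q, R, S, T, U} — 8 values for 8 variables — and Q appears only in seat 7's list, so seat 7 = Q.
The 7 still-open variables draw from only 7 values {M, N, O, R, S, T, U}, so each is used; only seat 6 can be U, hence seat 6 = U.
The 6 still-open variables together cover exactly {M, N, O, R, S, T} — 6 values for 6 variables — and M appears only in seat 3's list, so seat 3 = M.
Among the 5 still-open variables, N fits only seat 5 (and all 5 values in {N, O, R, S, T} must be used), so seat 5 = N.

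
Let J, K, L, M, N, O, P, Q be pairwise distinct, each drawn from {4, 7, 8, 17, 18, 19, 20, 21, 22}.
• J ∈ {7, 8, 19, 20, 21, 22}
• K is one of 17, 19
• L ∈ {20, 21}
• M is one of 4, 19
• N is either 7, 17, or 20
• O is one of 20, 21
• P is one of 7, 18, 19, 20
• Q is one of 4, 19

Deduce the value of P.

18

L and O between them cover only {20, 21} — a naked pair. Remove those values from J, N, P.
The 2 variables M and Q are confined to {4, 19}, which locks those values in; drop them from J, K, P.
That leaves K = 17. Remove 17 from N.
N has just one choice, so N = 7. Eliminate 7 elsewhere: J, P.
So P = 18.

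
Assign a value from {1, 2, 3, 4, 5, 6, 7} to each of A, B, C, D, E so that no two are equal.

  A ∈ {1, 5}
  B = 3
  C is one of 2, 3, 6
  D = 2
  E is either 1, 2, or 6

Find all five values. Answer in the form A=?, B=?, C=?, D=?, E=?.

B's domain is down to {3}, so B = 3. So C can't be 3.
D's domain is down to {2}, so D = 2. So C, E can't be 2.
That leaves C = 6. Strike 6 from E.
E has just one choice, so E = 1. Eliminate 1 elsewhere: A.
A's domain is down to {5}, so A = 5.

A=5, B=3, C=6, D=2, E=1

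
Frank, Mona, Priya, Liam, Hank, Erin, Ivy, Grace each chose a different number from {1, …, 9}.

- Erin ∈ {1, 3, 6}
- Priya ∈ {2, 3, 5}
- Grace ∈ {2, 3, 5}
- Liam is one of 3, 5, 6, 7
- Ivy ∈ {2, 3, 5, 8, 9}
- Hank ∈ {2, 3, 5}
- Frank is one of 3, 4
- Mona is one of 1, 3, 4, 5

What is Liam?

7

Priya, Hank, Grace share exactly the 3 values {2, 3, 5}; by pigeonhole those values go to them, so strike 2, 3, 5 from Frank, Mona, Liam, Erin, Ivy.
Frank's domain is down to {4}, so Frank = 4. So Mona can't be 4.
Mona's domain is down to {1}, so Mona = 1. Eliminate 1 elsewhere: Erin.
Erin has just one choice, so Erin = 6. Remove 6 from Liam.
So Liam = 7.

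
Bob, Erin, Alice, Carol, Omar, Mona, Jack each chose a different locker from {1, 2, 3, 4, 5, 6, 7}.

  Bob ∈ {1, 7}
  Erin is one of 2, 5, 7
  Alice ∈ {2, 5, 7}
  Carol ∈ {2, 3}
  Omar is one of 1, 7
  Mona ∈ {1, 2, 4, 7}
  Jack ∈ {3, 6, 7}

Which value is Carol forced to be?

3

Among the 7 variables, 4 fits only Mona (and all 7 values in {1, 2, 3, 4, 5, 6, 7} must be used), so Mona = 4.
The 6 still-open variables draw from only 6 values {1, 2, 3, 5, 6, 7}, so each is used; only Jack can be 6, hence Jack = 6.
The 5 still-open variables together cover exactly {1, 2, 3, 5, 7} — 5 values for 5 variables — and 3 appears only in Carol's list, so Carol = 3.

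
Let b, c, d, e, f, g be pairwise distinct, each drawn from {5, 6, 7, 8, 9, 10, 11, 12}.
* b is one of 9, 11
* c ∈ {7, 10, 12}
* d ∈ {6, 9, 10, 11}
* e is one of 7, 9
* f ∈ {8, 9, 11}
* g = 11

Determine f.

g's domain is down to {11}, so g = 11. Eliminate 11 elsewhere: b, d, f.
That leaves b = 9. So d, e, f can't be 9.
So f = 8.

8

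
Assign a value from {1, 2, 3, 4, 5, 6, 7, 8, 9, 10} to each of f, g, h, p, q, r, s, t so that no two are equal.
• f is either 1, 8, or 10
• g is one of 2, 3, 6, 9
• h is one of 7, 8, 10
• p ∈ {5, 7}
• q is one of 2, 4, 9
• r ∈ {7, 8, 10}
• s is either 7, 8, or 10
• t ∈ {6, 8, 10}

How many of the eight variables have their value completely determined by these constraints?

3

The 3 variables h, r, s are confined to {7, 8, 10}, which locks those values in; drop them from f, p, t.
f must be 1 (only option left).
That leaves p = 5.
t has just one choice, so t = 6. So g can't be 6.
Determined: f=1, p=5, t=6. The other variables each still have more than one consistent value. That makes 3.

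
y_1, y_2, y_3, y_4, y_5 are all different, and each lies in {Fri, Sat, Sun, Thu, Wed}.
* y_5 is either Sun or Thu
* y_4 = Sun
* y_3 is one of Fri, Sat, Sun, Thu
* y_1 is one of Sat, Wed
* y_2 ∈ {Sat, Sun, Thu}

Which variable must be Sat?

y_4 must be Sun (only option left). Strike Sun from y_2, y_3, y_5.
That leaves y_5 = Thu. So y_2, y_3 can't be Thu.
So Sat goes to y_2.

y_2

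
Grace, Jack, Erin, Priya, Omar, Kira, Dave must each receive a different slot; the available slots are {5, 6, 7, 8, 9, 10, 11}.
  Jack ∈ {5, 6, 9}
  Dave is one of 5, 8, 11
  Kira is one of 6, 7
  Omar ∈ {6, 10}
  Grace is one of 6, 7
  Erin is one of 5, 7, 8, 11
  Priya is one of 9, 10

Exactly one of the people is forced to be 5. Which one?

Jack

Grace and Kira share exactly the 2 values {6, 7}; by pigeonhole those values go to them, so strike 6, 7 from Jack, Erin, Omar.
Omar must be 10 (only option left). Remove 10 from Priya.
Priya must be 9 (only option left). Eliminate 9 elsewhere: Jack.
So 5 goes to Jack.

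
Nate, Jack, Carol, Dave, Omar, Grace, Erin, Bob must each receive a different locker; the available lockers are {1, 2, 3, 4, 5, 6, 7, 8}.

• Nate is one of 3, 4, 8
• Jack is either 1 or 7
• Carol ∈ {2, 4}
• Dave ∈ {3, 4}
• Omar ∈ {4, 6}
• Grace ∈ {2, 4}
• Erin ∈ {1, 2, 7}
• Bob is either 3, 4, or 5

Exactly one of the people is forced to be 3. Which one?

The 8 variables together cover exactly {1, 2, 3, 4, 5, 6, 7, 8} — 8 values for 8 variables — and 5 appears only in Bob's list, so Bob = 5.
Among the 7 still-open variables, 6 fits only Omar (and all 7 values in {1, 2, 3, 4, 6, 7, 8} must be used), so Omar = 6.
The 6 still-open variables together cover exactly {1, 2, 3, 4, 7, 8} — 6 values for 6 variables — and 8 appears only in Nate's list, so Nate = 8.
The 5 still-open variables draw from only 5 values {1, 2, 3, 4, 7}, so each is used; only Dave can be 3, hence Dave = 3.

Dave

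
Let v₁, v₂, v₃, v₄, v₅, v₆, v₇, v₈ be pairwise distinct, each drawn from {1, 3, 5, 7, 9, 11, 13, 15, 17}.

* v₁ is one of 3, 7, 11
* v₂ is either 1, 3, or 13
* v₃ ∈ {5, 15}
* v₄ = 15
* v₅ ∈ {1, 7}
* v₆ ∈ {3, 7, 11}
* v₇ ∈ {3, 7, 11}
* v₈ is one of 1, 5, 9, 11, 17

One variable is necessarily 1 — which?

v₅

v₄ must be 15 (only option left). Strike 15 from v₃.
That leaves v₃ = 5. Remove 5 from v₈.
The 3 variables v₁, v₆, v₇ are confined to {3, 7, 11}, which locks those values in; drop them from v₂, v₅, v₈.
So 1 goes to v₅.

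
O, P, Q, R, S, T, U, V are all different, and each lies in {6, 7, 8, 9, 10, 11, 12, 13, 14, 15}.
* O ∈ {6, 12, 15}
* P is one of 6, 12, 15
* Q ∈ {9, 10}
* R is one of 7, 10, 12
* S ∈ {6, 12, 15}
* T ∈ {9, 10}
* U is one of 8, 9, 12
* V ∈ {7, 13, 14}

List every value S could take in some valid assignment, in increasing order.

The 2 variables Q and T are confined to {9, 10}, which locks those values in; drop them from R, U.
O, P, S between them cover only {6, 12, 15} — a naked triple. Remove those values from R, U.
R has just one choice, so R = 7. Remove 7 from V.
U must be 8 (only option left).
No further eliminations apply; S can still be any of 6, 12, 15.

6, 12, 15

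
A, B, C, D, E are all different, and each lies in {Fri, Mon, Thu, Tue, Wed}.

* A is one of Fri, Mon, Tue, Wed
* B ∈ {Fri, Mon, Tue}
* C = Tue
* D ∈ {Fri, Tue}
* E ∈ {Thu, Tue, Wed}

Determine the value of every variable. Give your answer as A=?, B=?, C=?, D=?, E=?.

A=Wed, B=Mon, C=Tue, D=Fri, E=Thu

C must be Tue (only option left). Eliminate Tue elsewhere: A, B, D, E.
D has just one choice, so D = Fri. Strike Fri from A, B.
That leaves B = Mon. So A can't be Mon.
A has just one choice, so A = Wed. Remove Wed from E.
E has just one choice, so E = Thu.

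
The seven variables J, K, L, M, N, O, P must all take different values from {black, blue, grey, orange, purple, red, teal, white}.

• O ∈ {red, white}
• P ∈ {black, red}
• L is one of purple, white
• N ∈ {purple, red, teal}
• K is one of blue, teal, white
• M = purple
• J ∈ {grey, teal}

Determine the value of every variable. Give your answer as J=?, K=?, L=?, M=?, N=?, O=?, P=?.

J=grey, K=blue, L=white, M=purple, N=teal, O=red, P=black

M's domain is down to {purple}, so M = purple. Eliminate purple elsewhere: L, N.
That leaves L = white. Eliminate white elsewhere: K, O.
O's domain is down to {red}, so O = red. Eliminate red elsewhere: N, P.
P's domain is down to {black}, so P = black.
N's domain is down to {teal}, so N = teal. So J, K can't be teal.
J's domain is down to {grey}, so J = grey.
K's domain is down to {blue}, so K = blue.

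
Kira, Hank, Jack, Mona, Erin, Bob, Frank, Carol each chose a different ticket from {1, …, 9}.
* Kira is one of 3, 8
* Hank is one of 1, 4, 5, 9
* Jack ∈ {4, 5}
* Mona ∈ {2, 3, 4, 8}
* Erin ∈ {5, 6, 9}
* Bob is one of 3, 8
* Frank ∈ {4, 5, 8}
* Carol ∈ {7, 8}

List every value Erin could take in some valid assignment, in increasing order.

6, 9

The 2 variables Kira and Bob are confined to {3, 8}, which locks those values in; drop them from Mona, Frank, Carol.
Carol must be 7 (only option left).
The 2 variables Jack and Frank are confined to {4, 5}, which locks those values in; drop them from Hank, Mona, Erin.
That leaves Mona = 2.
No further eliminations apply; Erin can still be any of 6, 9.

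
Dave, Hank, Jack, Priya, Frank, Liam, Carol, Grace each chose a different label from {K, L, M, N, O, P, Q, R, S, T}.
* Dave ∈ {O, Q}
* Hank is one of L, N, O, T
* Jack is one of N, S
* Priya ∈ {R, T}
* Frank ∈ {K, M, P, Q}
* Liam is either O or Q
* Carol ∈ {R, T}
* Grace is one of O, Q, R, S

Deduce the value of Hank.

Dave and Liam between them cover only {O, Q} — a naked pair. Remove those values from Hank, Frank, Grace.
Priya and Carol share exactly the 2 values {R, T}; by pigeonhole those values go to them, so strike R, T from Hank, Grace.
Grace must be S (only option left). Strike S from Jack.
That leaves Jack = N. So Hank can't be N.
So Hank = L.

L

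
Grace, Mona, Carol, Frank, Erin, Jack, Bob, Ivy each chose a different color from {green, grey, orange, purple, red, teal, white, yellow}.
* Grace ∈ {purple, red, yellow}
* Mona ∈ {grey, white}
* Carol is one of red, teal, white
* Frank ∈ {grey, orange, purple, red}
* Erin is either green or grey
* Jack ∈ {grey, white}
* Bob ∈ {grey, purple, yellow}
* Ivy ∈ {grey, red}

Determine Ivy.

Among the 8 variables, green fits only Erin (and all 8 values in {green, grey, orange, purple, red, teal, white, yellow} must be used), so Erin = green.
The 7 still-open variables draw from only 7 values {grey, orange, purple, red, teal, white, yellow}, so each is used; only Frank can be orange, hence Frank = orange.
Among the 6 still-open variables, teal fits only Carol (and all 6 values in {grey, purple, red, teal, white, yellow} must be used), so Carol = teal.
Mona and Jack share exactly the 2 values {grey, white}; by pigeonhole those values go to them, so strike grey, white from Bob, Ivy.
So Ivy = red.

red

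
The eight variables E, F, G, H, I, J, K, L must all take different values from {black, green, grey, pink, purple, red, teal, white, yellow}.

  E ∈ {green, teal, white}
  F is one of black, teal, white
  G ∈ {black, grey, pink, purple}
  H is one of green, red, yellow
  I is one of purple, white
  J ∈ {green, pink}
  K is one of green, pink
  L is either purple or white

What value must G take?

The 2 variables I and L are confined to {purple, white}, which locks those values in; drop them from E, F, G.
J and K share exactly the 2 values {green, pink}; by pigeonhole those values go to them, so strike green, pink from E, G, H.
That leaves E = teal. So F can't be teal.
F's domain is down to {black}, so F = black. Remove black from G.
So G = grey.

grey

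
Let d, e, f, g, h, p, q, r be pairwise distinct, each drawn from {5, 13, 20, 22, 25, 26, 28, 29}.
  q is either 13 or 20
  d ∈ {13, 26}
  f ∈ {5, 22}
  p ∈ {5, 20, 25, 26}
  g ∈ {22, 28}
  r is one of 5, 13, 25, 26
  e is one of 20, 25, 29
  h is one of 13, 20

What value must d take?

26

The 8 variables draw from only 8 values {5, 13, 20, 22, 25, 26, 28, 29}, so each is used; only g can be 28, hence g = 28.
Among the 7 still-open variables, 22 fits only f (and all 7 values in {5, 13, 20, 22, 25, 26, 29} must be used), so f = 22.
The 6 still-open variables draw from only 6 values {5, 13, 20, 25, 26, 29}, so each is used; only e can be 29, hence e = 29.
h and q between them cover only {13, 20} — a naked pair. Remove those values from d, p, r.
So d = 26.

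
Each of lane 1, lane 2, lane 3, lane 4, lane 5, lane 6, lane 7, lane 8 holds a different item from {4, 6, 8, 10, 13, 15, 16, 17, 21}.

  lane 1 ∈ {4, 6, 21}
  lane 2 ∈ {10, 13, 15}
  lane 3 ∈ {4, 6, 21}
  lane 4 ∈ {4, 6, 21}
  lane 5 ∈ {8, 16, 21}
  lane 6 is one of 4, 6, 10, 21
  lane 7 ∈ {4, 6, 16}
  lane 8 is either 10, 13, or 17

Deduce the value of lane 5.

8

lane 1, lane 3, lane 4 between them cover only {4, 6, 21} — a naked triple. Remove those values from lane 5, lane 6, lane 7.
lane 6 has just one choice, so lane 6 = 10. So lane 2, lane 8 can't be 10.
That leaves lane 7 = 16. Remove 16 from lane 5.
So lane 5 = 8.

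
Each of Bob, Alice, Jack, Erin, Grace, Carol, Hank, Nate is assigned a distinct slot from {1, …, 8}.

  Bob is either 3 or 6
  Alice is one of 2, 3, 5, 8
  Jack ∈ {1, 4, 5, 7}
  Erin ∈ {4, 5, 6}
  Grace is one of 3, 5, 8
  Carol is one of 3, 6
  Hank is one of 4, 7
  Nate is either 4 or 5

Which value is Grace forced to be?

8

The 8 variables together cover exactly {1, 2, 3, 4, 5, 6, 7, 8} — 8 values for 8 variables — and 1 appears only in Jack's list, so Jack = 1.
The 7 still-open variables together cover exactly {2, 3, 4, 5, 6, 7, 8} — 7 values for 7 variables — and 2 appears only in Alice's list, so Alice = 2.
Among the 6 still-open variables, 7 fits only Hank (and all 6 values in {3, 4, 5, 6, 7, 8} must be used), so Hank = 7.
The 5 still-open variables draw from only 5 values {3, 4, 5, 6, 8}, so each is used; only Grace can be 8, hence Grace = 8.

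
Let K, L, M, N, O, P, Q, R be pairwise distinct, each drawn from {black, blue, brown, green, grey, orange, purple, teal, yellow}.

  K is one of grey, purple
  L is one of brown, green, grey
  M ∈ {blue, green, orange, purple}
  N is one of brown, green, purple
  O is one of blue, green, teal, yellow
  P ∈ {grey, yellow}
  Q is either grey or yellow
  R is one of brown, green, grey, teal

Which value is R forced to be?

teal

The 8 variables draw from only 8 values {blue, brown, green, grey, orange, purple, teal, yellow}, so each is used; only M can be orange, hence M = orange.
The 7 still-open variables draw from only 7 values {blue, brown, green, grey, purple, teal, yellow}, so each is used; only O can be blue, hence O = blue.
The 6 still-open variables together cover exactly {brown, green, grey, purple, teal, yellow} — 6 values for 6 variables — and teal appears only in R's list, so R = teal.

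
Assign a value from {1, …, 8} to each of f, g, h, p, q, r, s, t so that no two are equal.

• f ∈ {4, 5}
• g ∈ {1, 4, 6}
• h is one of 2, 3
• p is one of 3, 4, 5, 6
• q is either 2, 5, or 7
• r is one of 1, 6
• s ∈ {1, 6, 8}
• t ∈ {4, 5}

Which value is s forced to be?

8

The 8 variables draw from only 8 values {1, 2, 3, 4, 5, 6, 7, 8}, so each is used; only q can be 7, hence q = 7.
Among the 7 still-open variables, 2 fits only h (and all 7 values in {1, 2, 3, 4, 5, 6, 8} must be used), so h = 2.
Among the 6 still-open variables, 3 fits only p (and all 6 values in {1, 3, 4, 5, 6, 8} must be used), so p = 3.
The 5 still-open variables draw from only 5 values {1, 4, 5, 6, 8}, so each is used; only s can be 8, hence s = 8.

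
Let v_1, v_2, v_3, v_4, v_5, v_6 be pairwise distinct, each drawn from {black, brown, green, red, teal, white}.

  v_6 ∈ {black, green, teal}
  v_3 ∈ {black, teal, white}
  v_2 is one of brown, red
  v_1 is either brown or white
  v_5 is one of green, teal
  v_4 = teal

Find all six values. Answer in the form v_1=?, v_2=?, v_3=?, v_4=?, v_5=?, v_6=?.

v_4 has just one choice, so v_4 = teal. Eliminate teal elsewhere: v_3, v_5, v_6.
v_5 has just one choice, so v_5 = green. Strike green from v_6.
v_6's domain is down to {black}, so v_6 = black. So v_3 can't be black.
v_3 must be white (only option left). Strike white from v_1.
That leaves v_1 = brown. Eliminate brown elsewhere: v_2.
v_2 must be red (only option left).

v_1=brown, v_2=red, v_3=white, v_4=teal, v_5=green, v_6=black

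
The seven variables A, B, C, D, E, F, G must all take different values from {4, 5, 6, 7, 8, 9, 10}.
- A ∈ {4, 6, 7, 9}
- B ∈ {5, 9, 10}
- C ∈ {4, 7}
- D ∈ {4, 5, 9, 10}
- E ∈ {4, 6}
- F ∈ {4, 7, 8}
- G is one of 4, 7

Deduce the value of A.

9

The 7 variables together cover exactly {4, 5, 6, 7, 8, 9, 10} — 7 values for 7 variables — and 8 appears only in F's list, so F = 8.
C and G share exactly the 2 values {4, 7}; by pigeonhole those values go to them, so strike 4, 7 from A, D, E.
E has just one choice, so E = 6. Remove 6 from A.
So A = 9.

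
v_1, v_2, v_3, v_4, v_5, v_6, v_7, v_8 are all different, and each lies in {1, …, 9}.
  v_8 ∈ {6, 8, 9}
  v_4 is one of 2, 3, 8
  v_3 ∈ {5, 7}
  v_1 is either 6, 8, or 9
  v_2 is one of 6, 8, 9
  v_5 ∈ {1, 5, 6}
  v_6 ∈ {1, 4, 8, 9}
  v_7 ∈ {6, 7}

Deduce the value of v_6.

v_1, v_2, v_8 between them cover only {6, 8, 9} — a naked triple. Remove those values from v_4, v_5, v_6, v_7.
v_7's domain is down to {7}, so v_7 = 7. So v_3 can't be 7.
v_3's domain is down to {5}, so v_3 = 5. Eliminate 5 elsewhere: v_5.
v_5 has just one choice, so v_5 = 1. So v_6 can't be 1.
So v_6 = 4.

4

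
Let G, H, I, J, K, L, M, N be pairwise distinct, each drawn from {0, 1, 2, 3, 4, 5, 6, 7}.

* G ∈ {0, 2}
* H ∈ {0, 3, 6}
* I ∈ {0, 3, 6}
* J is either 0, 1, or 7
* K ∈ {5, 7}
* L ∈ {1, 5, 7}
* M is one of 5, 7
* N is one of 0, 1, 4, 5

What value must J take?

The 8 variables draw from only 8 values {0, 1, 2, 3, 4, 5, 6, 7}, so each is used; only G can be 2, hence G = 2.
The 7 still-open variables draw from only 7 values {0, 1, 3, 4, 5, 6, 7}, so each is used; only N can be 4, hence N = 4.
The 2 variables K and M are confined to {5, 7}, which locks those values in; drop them from J, L.
That leaves L = 1. So J can't be 1.
So J = 0.

0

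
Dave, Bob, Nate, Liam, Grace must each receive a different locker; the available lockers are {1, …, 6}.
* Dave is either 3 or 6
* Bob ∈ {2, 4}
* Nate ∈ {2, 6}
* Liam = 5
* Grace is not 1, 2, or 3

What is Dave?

3

Liam has just one choice, so Liam = 5. Strike 5 from Grace.
The 4 still-open variables draw from only 4 values {2, 3, 4, 6}, so each is used; only Dave can be 3, hence Dave = 3.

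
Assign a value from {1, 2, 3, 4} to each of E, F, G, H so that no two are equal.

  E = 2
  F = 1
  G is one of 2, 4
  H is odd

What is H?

3

E's domain is down to {2}, so E = 2. Eliminate 2 elsewhere: G.
F must be 1 (only option left). Strike 1 from H.
So H = 3.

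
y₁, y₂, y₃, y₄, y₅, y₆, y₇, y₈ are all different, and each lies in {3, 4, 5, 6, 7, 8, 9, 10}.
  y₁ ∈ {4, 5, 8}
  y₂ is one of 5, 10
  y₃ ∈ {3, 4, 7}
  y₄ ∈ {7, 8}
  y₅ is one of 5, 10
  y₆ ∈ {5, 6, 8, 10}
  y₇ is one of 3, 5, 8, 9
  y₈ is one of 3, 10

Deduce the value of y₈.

Among the 8 variables, 6 fits only y₆ (and all 8 values in {3, 4, 5, 6, 7, 8, 9, 10} must be used), so y₆ = 6.
The 7 still-open variables together cover exactly {3, 4, 5, 7, 8, 9, 10} — 7 values for 7 variables — and 9 appears only in y₇'s list, so y₇ = 9.
y₂ and y₅ share exactly the 2 values {5, 10}; by pigeonhole those values go to them, so strike 5, 10 from y₁, y₈.
So y₈ = 3.

3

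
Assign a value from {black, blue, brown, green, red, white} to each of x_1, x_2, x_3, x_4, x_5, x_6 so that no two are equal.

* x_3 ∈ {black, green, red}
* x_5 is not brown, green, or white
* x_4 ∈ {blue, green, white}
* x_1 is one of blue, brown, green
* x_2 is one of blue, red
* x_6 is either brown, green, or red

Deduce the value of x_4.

white

Among the 6 variables, white fits only x_4 (and all 6 values in {black, blue, brown, green, red, white} must be used), so x_4 = white.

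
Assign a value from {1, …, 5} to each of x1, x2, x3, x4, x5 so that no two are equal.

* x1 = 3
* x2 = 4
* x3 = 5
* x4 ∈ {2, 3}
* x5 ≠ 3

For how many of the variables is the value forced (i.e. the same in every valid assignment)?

x1 has just one choice, so x1 = 3. Strike 3 from x4.
x2 has just one choice, so x2 = 4. Strike 4 from x5.
x3's domain is down to {5}, so x3 = 5. So x5 can't be 5.
x4 must be 2 (only option left). Strike 2 from x5.
That leaves x5 = 1.
Every variable is fixed: x1=3, x2=4, x3=5, x4=2, x5=1. That makes 5.

5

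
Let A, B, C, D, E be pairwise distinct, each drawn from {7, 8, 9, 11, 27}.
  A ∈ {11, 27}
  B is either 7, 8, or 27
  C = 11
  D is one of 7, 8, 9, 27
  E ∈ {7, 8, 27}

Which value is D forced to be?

9

C's domain is down to {11}, so C = 11. So A can't be 11.
A's domain is down to {27}, so A = 27. Remove 27 from B, D, E.
Among the 3 still-open variables, 9 fits only D (and all 3 values in {7, 8, 9} must be used), so D = 9.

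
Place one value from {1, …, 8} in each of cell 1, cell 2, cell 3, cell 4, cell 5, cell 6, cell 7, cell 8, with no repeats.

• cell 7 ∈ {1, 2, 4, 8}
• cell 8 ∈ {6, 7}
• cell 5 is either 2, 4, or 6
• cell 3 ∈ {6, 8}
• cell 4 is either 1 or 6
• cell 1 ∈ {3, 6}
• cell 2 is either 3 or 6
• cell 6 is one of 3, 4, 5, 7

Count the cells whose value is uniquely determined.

4

Among the 8 variables, 5 fits only cell 6 (and all 8 values in {1, 2, 3, 4, 5, 6, 7, 8} must be used), so cell 6 = 5.
The 7 still-open variables together cover exactly {1, 2, 3, 4, 6, 7, 8} — 7 values for 7 variables — and 7 appears only in cell 8's list, so cell 8 = 7.
The 2 variables cell 1 and cell 2 are confined to {3, 6}, which locks those values in; drop them from cell 3, cell 4, cell 5.
cell 3's domain is down to {8}, so cell 3 = 8. Strike 8 from cell 7.
cell 4 must be 1 (only option left). Strike 1 from cell 7.
Determined: cell 3=8, cell 4=1, cell 6=5, cell 8=7. The other cells each still have more than one consistent value. That makes 4.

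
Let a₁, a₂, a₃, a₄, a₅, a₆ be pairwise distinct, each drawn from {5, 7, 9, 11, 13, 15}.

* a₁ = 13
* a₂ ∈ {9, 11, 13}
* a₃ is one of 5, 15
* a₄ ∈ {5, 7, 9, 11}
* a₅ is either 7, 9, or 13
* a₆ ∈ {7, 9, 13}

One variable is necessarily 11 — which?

a₂

a₁'s domain is down to {13}, so a₁ = 13. Strike 13 from a₂, a₅, a₆.
The 5 still-open variables together cover exactly {5, 7, 9, 11, 15} — 5 values for 5 variables — and 15 appears only in a₃'s list, so a₃ = 15.
The 4 still-open variables draw from only 4 values {5, 7, 9, 11}, so each is used; only a₄ can be 5, hence a₄ = 5.
The 3 still-open variables draw from only 3 values {7, 9, 11}, so each is used; only a₂ can be 11, hence a₂ = 11.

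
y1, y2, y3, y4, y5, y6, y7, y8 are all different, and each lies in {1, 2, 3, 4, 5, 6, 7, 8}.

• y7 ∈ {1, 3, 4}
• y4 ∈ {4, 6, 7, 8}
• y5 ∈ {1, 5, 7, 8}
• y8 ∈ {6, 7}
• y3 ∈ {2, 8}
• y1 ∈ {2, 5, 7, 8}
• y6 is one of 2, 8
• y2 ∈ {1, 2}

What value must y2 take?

Among the 8 variables, 3 fits only y7 (and all 8 values in {1, 2, 3, 4, 5, 6, 7, 8} must be used), so y7 = 3.
The 7 still-open variables together cover exactly {1, 2, 4, 5, 6, 7, 8} — 7 values for 7 variables — and 4 appears only in y4's list, so y4 = 4.
Among the 6 still-open variables, 6 fits only y8 (and all 6 values in {1, 2, 5, 6, 7, 8} must be used), so y8 = 6.
y3 and y6 share exactly the 2 values {2, 8}; by pigeonhole those values go to them, so strike 2, 8 from y1, y2, y5.
So y2 = 1.

1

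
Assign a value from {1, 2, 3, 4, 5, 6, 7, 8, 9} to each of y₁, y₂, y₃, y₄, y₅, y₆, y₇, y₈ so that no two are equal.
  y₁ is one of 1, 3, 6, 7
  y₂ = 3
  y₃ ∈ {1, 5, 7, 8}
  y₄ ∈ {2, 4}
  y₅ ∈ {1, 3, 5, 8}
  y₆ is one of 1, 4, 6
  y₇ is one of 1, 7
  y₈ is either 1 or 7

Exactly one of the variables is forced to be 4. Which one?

y₆

y₂ must be 3 (only option left). Remove 3 from y₁, y₅.
Among the 7 still-open variables, 2 fits only y₄ (and all 7 values in {1, 2, 4, 5, 6, 7, 8} must be used), so y₄ = 2.
The 6 still-open variables draw from only 6 values {1, 4, 5, 6, 7, 8}, so each is used; only y₆ can be 4, hence y₆ = 4.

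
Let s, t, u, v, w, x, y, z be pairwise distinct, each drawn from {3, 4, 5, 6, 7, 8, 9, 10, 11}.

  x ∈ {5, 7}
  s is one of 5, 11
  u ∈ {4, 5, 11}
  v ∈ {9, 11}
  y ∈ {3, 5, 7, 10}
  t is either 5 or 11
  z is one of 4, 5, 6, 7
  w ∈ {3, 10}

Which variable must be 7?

x

Among the 8 variables, 6 fits only z (and all 8 values in {3, 4, 5, 6, 7, 9, 10, 11} must be used), so z = 6.
The 7 still-open variables together cover exactly {3, 4, 5, 7, 9, 10, 11} — 7 values for 7 variables — and 4 appears only in u's list, so u = 4.
The 6 still-open variables together cover exactly {3, 5, 7, 9, 10, 11} — 6 values for 6 variables — and 9 appears only in v's list, so v = 9.
The 2 variables s and t are confined to {5, 11}, which locks those values in; drop them from x, y.
So 7 goes to x.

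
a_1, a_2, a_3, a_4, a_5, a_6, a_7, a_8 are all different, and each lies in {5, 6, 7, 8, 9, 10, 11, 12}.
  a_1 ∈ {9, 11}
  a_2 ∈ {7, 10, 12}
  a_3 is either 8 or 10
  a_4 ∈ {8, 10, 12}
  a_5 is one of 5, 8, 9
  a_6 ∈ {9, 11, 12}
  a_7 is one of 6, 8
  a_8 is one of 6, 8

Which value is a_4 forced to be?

Among the 8 variables, 5 fits only a_5 (and all 8 values in {5, 6, 7, 8, 9, 10, 11, 12} must be used), so a_5 = 5.
The 7 still-open variables draw from only 7 values {6, 7, 8, 9, 10, 11, 12}, so each is used; only a_2 can be 7, hence a_2 = 7.
a_7 and a_8 share exactly the 2 values {6, 8}; by pigeonhole those values go to them, so strike 6, 8 from a_3, a_4.
a_3's domain is down to {10}, so a_3 = 10. Remove 10 from a_4.
So a_4 = 12.

12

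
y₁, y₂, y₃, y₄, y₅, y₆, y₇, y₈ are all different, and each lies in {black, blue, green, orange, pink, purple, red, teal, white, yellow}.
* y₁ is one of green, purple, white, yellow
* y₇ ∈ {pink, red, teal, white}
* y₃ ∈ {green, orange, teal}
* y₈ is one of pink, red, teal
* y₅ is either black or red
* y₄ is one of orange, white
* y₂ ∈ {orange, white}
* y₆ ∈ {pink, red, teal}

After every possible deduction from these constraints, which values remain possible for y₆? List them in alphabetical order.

y₂ and y₄ between them cover only {orange, white} — a naked pair. Remove those values from y₁, y₃, y₇.
y₆, y₇, y₈ share exactly the 3 values {pink, red, teal}; by pigeonhole those values go to them, so strike pink, red, teal from y₃, y₅.
y₃ has just one choice, so y₃ = green. So y₁ can't be green.
That leaves y₅ = black.
No further eliminations apply; y₆ can still be any of pink, red, teal.

pink, red, teal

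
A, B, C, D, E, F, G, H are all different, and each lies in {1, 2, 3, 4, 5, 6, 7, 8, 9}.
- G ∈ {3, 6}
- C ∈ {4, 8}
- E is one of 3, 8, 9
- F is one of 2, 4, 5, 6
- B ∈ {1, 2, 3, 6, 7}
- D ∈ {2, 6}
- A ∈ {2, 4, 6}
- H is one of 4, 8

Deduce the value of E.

9

C and H share exactly the 2 values {4, 8}; by pigeonhole those values go to them, so strike 4, 8 from A, E, F.
A and D between them cover only {2, 6} — a naked pair. Remove those values from B, F, G.
F must be 5 (only option left).
G must be 3 (only option left). Eliminate 3 elsewhere: B, E.
So E = 9.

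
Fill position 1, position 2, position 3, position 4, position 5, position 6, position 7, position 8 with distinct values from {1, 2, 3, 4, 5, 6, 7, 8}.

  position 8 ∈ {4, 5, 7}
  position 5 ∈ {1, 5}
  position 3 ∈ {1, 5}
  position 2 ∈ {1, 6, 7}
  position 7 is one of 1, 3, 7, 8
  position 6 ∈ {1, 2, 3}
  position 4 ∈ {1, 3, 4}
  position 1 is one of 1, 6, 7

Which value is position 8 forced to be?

The 8 variables together cover exactly {1, 2, 3, 4, 5, 6, 7, 8} — 8 values for 8 variables — and 2 appears only in position 6's list, so position 6 = 2.
Among the 7 still-open variables, 8 fits only position 7 (and all 7 values in {1, 3, 4, 5, 6, 7, 8} must be used), so position 7 = 8.
The 6 still-open variables draw from only 6 values {1, 3, 4, 5, 6, 7}, so each is used; only position 4 can be 3, hence position 4 = 3.
Among the 5 still-open variables, 4 fits only position 8 (and all 5 values in {1, 4, 5, 6, 7} must be used), so position 8 = 4.

4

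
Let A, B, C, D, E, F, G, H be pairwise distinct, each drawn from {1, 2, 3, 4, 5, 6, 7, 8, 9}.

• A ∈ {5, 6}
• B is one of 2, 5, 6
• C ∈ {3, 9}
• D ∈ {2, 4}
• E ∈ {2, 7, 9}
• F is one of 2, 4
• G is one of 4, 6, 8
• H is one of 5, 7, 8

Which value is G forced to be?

Among the 8 variables, 3 fits only C (and all 8 values in {2, 3, 4, 5, 6, 7, 8, 9} must be used), so C = 3.
Among the 7 still-open variables, 9 fits only E (and all 7 values in {2, 4, 5, 6, 7, 8, 9} must be used), so E = 9.
The 6 still-open variables draw from only 6 values {2, 4, 5, 6, 7, 8}, so each is used; only H can be 7, hence H = 7.
The 5 still-open variables together cover exactly {2, 4, 5, 6, 8} — 5 values for 5 variables — and 8 appears only in G's list, so G = 8.

8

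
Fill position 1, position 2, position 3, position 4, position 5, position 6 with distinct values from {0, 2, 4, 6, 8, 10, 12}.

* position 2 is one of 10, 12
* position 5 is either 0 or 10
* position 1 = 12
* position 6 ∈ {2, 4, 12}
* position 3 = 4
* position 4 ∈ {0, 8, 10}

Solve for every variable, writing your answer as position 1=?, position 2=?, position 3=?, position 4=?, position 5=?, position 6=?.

position 1's domain is down to {12}, so position 1 = 12. Strike 12 from position 2, position 6.
That leaves position 2 = 10. Strike 10 from position 4, position 5.
position 3 has just one choice, so position 3 = 4. Strike 4 from position 6.
position 5 has just one choice, so position 5 = 0. Strike 0 from position 4.
That leaves position 6 = 2.
position 4 must be 8 (only option left).

position 1=12, position 2=10, position 3=4, position 4=8, position 5=0, position 6=2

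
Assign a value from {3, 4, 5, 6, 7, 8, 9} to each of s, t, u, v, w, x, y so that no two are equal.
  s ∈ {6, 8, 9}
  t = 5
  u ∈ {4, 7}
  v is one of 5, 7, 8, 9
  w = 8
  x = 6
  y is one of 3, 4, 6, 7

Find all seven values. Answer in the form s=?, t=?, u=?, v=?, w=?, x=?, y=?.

s=9, t=5, u=4, v=7, w=8, x=6, y=3

t must be 5 (only option left). Remove 5 from v.
w must be 8 (only option left). Eliminate 8 elsewhere: s, v.
x must be 6 (only option left). Strike 6 from s, y.
s's domain is down to {9}, so s = 9. Remove 9 from v.
v has just one choice, so v = 7. So u, y can't be 7.
u's domain is down to {4}, so u = 4. Strike 4 from y.
y must be 3 (only option left).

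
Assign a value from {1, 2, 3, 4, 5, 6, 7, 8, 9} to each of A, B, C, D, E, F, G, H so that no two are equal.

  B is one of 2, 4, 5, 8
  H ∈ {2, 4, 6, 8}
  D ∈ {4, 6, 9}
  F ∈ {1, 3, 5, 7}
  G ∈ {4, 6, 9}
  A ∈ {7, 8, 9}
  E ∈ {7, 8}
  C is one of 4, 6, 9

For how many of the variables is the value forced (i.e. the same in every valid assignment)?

2

C, D, G share exactly the 3 values {4, 6, 9}; by pigeonhole those values go to them, so strike 4, 6, 9 from A, B, H.
The 2 variables A and E are confined to {7, 8}, which locks those values in; drop them from B, F, H.
H has just one choice, so H = 2. Strike 2 from B.
B has just one choice, so B = 5. So F can't be 5.
Determined: B=5, H=2. The other variables each still have more than one consistent value. That makes 2.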